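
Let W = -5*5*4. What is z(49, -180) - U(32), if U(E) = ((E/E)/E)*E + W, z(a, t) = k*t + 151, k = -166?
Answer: 30130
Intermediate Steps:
z(a, t) = 151 - 166*t (z(a, t) = -166*t + 151 = 151 - 166*t)
W = -100 (W = -25*4 = -100)
U(E) = -99 (U(E) = ((E/E)/E)*E - 100 = (1/E)*E - 100 = E/E - 100 = 1 - 100 = -99)
z(49, -180) - U(32) = (151 - 166*(-180)) - 1*(-99) = (151 + 29880) + 99 = 30031 + 99 = 30130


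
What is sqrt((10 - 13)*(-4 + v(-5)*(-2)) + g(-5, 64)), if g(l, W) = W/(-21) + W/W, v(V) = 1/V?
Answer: sqrt(96495)/105 ≈ 2.9584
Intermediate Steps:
g(l, W) = 1 - W/21 (g(l, W) = W*(-1/21) + 1 = -W/21 + 1 = 1 - W/21)
sqrt((10 - 13)*(-4 + v(-5)*(-2)) + g(-5, 64)) = sqrt((10 - 13)*(-4 - 2/(-5)) + (1 - 1/21*64)) = sqrt(-3*(-4 - 1/5*(-2)) + (1 - 64/21)) = sqrt(-3*(-4 + 2/5) - 43/21) = sqrt(-3*(-18/5) - 43/21) = sqrt(54/5 - 43/21) = sqrt(919/105) = sqrt(96495)/105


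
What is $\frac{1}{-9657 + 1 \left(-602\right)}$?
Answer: $- \frac{1}{10259} \approx -9.7475 \cdot 10^{-5}$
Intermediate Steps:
$\frac{1}{-9657 + 1 \left(-602\right)} = \frac{1}{-9657 - 602} = \frac{1}{-10259} = - \frac{1}{10259}$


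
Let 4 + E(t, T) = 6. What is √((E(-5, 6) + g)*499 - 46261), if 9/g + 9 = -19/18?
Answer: I*√1497492821/181 ≈ 213.8*I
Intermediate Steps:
E(t, T) = 2 (E(t, T) = -4 + 6 = 2)
g = -162/181 (g = 9/(-9 - 19/18) = 9/(-181/18) = 9*(-18/181) = -162/181 ≈ -0.89503)
√((E(-5, 6) + g)*499 - 46261) = √((2 - 162/181)*499 - 46261) = √((200/181)*499 - 46261) = √(99800/181 - 46261) = √(-8273441/181) = I*√1497492821/181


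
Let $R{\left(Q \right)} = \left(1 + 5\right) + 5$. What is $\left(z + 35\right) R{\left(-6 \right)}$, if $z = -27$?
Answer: $88$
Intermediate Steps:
$R{\left(Q \right)} = 11$ ($R{\left(Q \right)} = 6 + 5 = 11$)
$\left(z + 35\right) R{\left(-6 \right)} = \left(-27 + 35\right) 11 = 8 \cdot 11 = 88$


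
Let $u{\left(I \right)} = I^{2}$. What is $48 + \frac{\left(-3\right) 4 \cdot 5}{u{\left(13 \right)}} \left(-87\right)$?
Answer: $\frac{13332}{169} \approx 78.888$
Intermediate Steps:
$48 + \frac{\left(-3\right) 4 \cdot 5}{u{\left(13 \right)}} \left(-87\right) = 48 + \frac{\left(-3\right) 4 \cdot 5}{13^{2}} \left(-87\right) = 48 + \frac{\left(-12\right) 5}{169} \left(-87\right) = 48 + \left(-60\right) \frac{1}{169} \left(-87\right) = 48 - - \frac{5220}{169} = 48 + \frac{5220}{169} = \frac{13332}{169}$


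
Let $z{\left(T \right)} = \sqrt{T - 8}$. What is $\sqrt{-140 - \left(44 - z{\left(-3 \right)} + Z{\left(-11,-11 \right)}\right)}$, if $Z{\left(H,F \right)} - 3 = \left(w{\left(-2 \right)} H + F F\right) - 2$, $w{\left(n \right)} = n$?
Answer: $\sqrt{-328 + i \sqrt{11}} \approx 0.09156 + 18.111 i$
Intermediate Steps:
$Z{\left(H,F \right)} = 1 + F^{2} - 2 H$ ($Z{\left(H,F \right)} = 3 - \left(2 + 2 H - F F\right) = 3 - \left(2 - F^{2} + 2 H\right) = 1 + F^{2} - 2 H$)
$z{\left(T \right)} = \sqrt{-8 + T}$
$\sqrt{-140 - \left(44 - z{\left(-3 \right)} + Z{\left(-11,-11 \right)}\right)} = \sqrt{-140 - \left(166 + 22 - \sqrt{-8 - 3}\right)} = \sqrt{-140 + \left(\sqrt{-11} - \left(44 + \left(1 + 121 + 22\right)\right)\right)} = \sqrt{-140 + \left(i \sqrt{11} - \left(44 + 144\right)\right)} = \sqrt{-140 + \left(i \sqrt{11} - 188\right)} = \sqrt{-140 - \left(188 - i \sqrt{11}\right)} = \sqrt{-328 + i \sqrt{11}}$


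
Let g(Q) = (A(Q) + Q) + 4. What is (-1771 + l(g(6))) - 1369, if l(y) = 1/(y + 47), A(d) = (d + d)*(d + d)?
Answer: -631139/201 ≈ -3140.0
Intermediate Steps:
A(d) = 4*d² (A(d) = (2*d)*(2*d) = 4*d²)
g(Q) = 4 + Q + 4*Q² (g(Q) = (4*Q² + Q) + 4 = (Q + 4*Q²) + 4 = 4 + Q + 4*Q²)
l(y) = 1/(47 + y)
(-1771 + l(g(6))) - 1369 = (-1771 + 1/(47 + (4 + 6 + 4*6²))) - 1369 = (-1771 + 1/(47 + (4 + 6 + 4*36))) - 1369 = (-1771 + 1/(47 + (4 + 6 + 144))) - 1369 = (-1771 + 1/(47 + 154)) - 1369 = (-1771 + 1/201) - 1369 = -355970/201 - 1369 = -631139/201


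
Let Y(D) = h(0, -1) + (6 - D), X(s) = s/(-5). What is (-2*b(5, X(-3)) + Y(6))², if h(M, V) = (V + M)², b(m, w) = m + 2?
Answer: 169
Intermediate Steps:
X(s) = -s/5 (X(s) = s*(-⅕) = -s/5)
b(m, w) = 2 + m
h(M, V) = (M + V)²
Y(D) = 7 - D (Y(D) = (0 - 1)² + (6 - D) = (-1)² + (6 - D) = 1 + (6 - D) = 7 - D)
(-2*b(5, X(-3)) + Y(6))² = (-2*(2 + 5) + (7 - 1*6))² = (-2*7 + (7 - 6))² = (-14 + 1)² = (-13)² = 169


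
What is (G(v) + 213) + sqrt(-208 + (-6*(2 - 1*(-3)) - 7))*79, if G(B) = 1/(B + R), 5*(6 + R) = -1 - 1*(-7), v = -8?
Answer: 13627/64 + 553*I*sqrt(5) ≈ 212.92 + 1236.5*I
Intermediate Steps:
R = -24/5 (R = -6 + (-1 - 1*(-7))/5 = -6 + (-1 + 7)/5 = -6 + (1/5)*6 = -6 + 6/5 = -24/5 ≈ -4.8000)
G(B) = 1/(-24/5 + B) (G(B) = 1/(B - 24/5) = 1/(-24/5 + B))
(G(v) + 213) + sqrt(-208 + (-6*(2 - 1*(-3)) - 7))*79 = (5/(-24 + 5*(-8)) + 213) + sqrt(-208 + (-6*(2 - 1*(-3)) - 7))*79 = (5/(-24 - 40) + 213) + sqrt(-208 + (-6*(2 + 3) - 7))*79 = (5/(-64) + 213) + sqrt(-208 + (-6*5 - 7))*79 = (5*(-1/64) + 213) + sqrt(-208 + (-30 - 7))*79 = (-5/64 + 213) + sqrt(-208 - 37)*79 = 13627/64 + sqrt(-245)*79 = 13627/64 + (7*I*sqrt(5))*79 = 13627/64 + 553*I*sqrt(5)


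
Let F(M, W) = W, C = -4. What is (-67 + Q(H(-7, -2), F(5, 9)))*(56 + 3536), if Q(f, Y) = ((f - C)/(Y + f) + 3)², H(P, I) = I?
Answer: -9892368/49 ≈ -2.0189e+5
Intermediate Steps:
Q(f, Y) = (3 + (4 + f)/(Y + f))² (Q(f, Y) = ((f - 1*(-4))/(Y + f) + 3)² = ((f + 4)/(Y + f) + 3)² = ((4 + f)/(Y + f) + 3)² = (3 + (4 + f)/(Y + f))²)
(-67 + Q(H(-7, -2), F(5, 9)))*(56 + 3536) = (-67 + (4 + 3*9 + 4*(-2))²/(9 - 2)²)*(56 + 3536) = (-67 + (4 + 27 - 8)²/7²)*3592 = (-67 + (1/49)*23²)*3592 = (-67 + (1/49)*529)*3592 = (-67 + 529/49)*3592 = -2754/49*3592 = -9892368/49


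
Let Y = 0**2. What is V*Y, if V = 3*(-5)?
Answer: 0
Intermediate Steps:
Y = 0
V = -15
V*Y = -15*0 = 0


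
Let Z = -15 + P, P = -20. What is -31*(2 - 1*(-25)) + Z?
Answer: -872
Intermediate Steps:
Z = -35 (Z = -15 - 20 = -35)
-31*(2 - 1*(-25)) + Z = -31*(2 - 1*(-25)) - 35 = -31*(2 + 25) - 35 = -31*27 - 35 = -837 - 35 = -872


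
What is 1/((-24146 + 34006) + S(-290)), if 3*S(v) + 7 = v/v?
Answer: 1/9858 ≈ 0.00010144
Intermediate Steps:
S(v) = -2 (S(v) = -7/3 + (v/v)/3 = -7/3 + (⅓)*1 = -7/3 + ⅓ = -2)
1/((-24146 + 34006) + S(-290)) = 1/((-24146 + 34006) - 2) = 1/(9860 - 2) = 1/9858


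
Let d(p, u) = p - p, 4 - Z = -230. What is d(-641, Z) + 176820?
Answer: 176820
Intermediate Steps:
Z = 234 (Z = 4 - 1*(-230) = 4 + 230 = 234)
d(p, u) = 0
d(-641, Z) + 176820 = 0 + 176820 = 176820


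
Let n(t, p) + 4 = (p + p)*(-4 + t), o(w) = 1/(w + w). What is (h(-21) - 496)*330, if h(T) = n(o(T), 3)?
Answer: -1210770/7 ≈ -1.7297e+5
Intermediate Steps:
o(w) = 1/(2*w)
n(t, p) = -4 + 2*p*(-4 + t) (n(t, p) = -4 + (p + p)*(-4 + t) = -4 + (2*p)*(-4 + t) = -4 + 2*p*(-4 + t))
h(T) = -28 + 3/T (h(T) = -4 - 8*3 + 2*3*(1/(2*T)) = -4 - 24 + 3/T = -28 + 3/T)
(h(-21) - 496)*330 = ((-28 + 3/(-21)) - 496)*330 = ((-28 + 3*(-1/21)) - 496)*330 = ((-28 - ⅐) - 496)*330 = (-197/7 - 496)*330 = -3669/7*330 = -1210770/7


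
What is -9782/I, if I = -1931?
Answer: 9782/1931 ≈ 5.0658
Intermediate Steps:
-9782/I = -9782/(-1931) = -9782*(-1/1931) = 9782/1931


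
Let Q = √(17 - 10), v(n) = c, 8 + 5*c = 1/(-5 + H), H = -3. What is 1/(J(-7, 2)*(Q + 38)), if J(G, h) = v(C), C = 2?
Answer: -304/18681 + 8*√7/18681 ≈ -0.015140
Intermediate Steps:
c = -13/8 (c = -8/5 + 1/(5*(-5 - 3)) = -8/5 + (⅕)/(-8) = -8/5 + (⅕)*(-⅛) = -8/5 - 1/40 = -13/8 ≈ -1.6250)
v(n) = -13/8
J(G, h) = -13/8
Q = √7 ≈ 2.6458
1/(J(-7, 2)*(Q + 38)) = 1/(-13*(√7 + 38)/8) = 1/(-13*(38 + √7)/8) = 1/(-247/4 - 13*√7/8)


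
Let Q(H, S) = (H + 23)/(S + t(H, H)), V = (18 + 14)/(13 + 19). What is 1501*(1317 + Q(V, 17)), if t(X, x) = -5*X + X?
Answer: 25734645/13 ≈ 1.9796e+6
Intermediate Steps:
t(X, x) = -4*X
V = 1 (V = 32/32 = 32*(1/32) = 1)
Q(H, S) = (23 + H)/(S - 4*H) (Q(H, S) = (H + 23)/(S - 4*H) = (23 + H)/(S - 4*H))
1501*(1317 + Q(V, 17)) = 1501*(1317 + (-23 - 1*1)/(-1*17 + 4*1)) = 1501*(1317 + (-23 - 1)/(-17 + 4)) = 1501*(1317 - 24/(-13)) = 1501*(1317 - 1/13*(-24)) = 1501*(1317 + 24/13) = 1501*(17145/13) = 25734645/13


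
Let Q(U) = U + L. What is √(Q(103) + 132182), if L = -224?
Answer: √132061 ≈ 363.40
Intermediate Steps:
Q(U) = -224 + U (Q(U) = U - 224 = -224 + U)
√(Q(103) + 132182) = √((-224 + 103) + 132182) = √(-121 + 132182) = √132061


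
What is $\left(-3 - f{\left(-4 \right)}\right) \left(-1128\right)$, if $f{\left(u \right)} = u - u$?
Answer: $3384$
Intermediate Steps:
$f{\left(u \right)} = 0$
$\left(-3 - f{\left(-4 \right)}\right) \left(-1128\right) = \left(-3 - 0\right) \left(-1128\right) = \left(-3 + 0\right) \left(-1128\right) = \left(-3\right) \left(-1128\right) = 3384$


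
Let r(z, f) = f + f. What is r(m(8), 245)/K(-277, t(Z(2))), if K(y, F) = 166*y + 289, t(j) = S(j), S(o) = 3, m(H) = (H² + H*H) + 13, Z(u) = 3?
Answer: -490/45693 ≈ -0.010724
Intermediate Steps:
m(H) = 13 + 2*H² (m(H) = (H² + H²) + 13 = 2*H² + 13 = 13 + 2*H²)
t(j) = 3
K(y, F) = 289 + 166*y
r(z, f) = 2*f
r(m(8), 245)/K(-277, t(Z(2))) = (2*245)/(289 + 166*(-277)) = 490/(289 - 45982) = 490/(-45693) = 490*(-1/45693) = -490/45693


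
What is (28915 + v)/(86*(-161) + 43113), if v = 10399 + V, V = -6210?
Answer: 33104/29267 ≈ 1.1311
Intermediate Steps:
v = 4189 (v = 10399 - 6210 = 4189)
(28915 + v)/(86*(-161) + 43113) = (28915 + 4189)/(86*(-161) + 43113) = 33104/(-13846 + 43113) = 33104/29267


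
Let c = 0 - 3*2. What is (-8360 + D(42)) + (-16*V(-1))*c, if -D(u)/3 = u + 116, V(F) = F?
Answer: -8930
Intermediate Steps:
c = -6 (c = 0 - 6 = -6)
D(u) = -348 - 3*u (D(u) = -3*(u + 116) = -3*(116 + u) = -348 - 3*u)
(-8360 + D(42)) + (-16*V(-1))*c = (-8360 + (-348 - 3*42)) - 16*(-1)*(-6) = (-8360 + (-348 - 126)) + 16*(-6) = (-8360 - 474) - 96 = -8834 - 96 = -8930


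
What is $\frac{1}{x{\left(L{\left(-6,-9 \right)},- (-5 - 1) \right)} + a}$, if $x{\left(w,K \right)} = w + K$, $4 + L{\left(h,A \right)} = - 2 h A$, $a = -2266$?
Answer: $- \frac{1}{2372} \approx -0.00042159$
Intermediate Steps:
$L{\left(h,A \right)} = -4 - 2 A h$ ($L{\left(h,A \right)} = -4 + - 2 h A = -4 - 2 A h$)
$x{\left(w,K \right)} = K + w$
$\frac{1}{x{\left(L{\left(-6,-9 \right)},- (-5 - 1) \right)} + a} = \frac{1}{\left(- (-5 - 1) - \left(4 - -108\right)\right) - 2266} = \frac{1}{\left(\left(-1\right) \left(-6\right) - 112\right) - 2266} = \frac{1}{\left(6 - 112\right) - 2266} = \frac{1}{-106 - 2266} = \frac{1}{-2372} = - \frac{1}{2372}$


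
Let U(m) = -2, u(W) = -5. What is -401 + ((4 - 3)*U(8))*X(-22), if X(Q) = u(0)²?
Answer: -451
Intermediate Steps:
X(Q) = 25 (X(Q) = (-5)² = 25)
-401 + ((4 - 3)*U(8))*X(-22) = -401 + ((4 - 3)*(-2))*25 = -401 + (1*(-2))*25 = -401 - 2*25 = -401 - 50 = -451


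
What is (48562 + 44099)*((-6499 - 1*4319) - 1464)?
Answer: -1138062402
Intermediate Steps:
(48562 + 44099)*((-6499 - 1*4319) - 1464) = 92661*((-6499 - 4319) - 1464) = 92661*(-10818 - 1464) = 92661*(-12282) = -1138062402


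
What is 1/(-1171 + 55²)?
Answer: 1/1854 ≈ 0.00053937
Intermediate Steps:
1/(-1171 + 55²) = 1/(-1171 + 3025) = 1/1854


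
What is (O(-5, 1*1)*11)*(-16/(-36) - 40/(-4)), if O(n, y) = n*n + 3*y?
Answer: 28952/9 ≈ 3216.9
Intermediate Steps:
O(n, y) = n**2 + 3*y
(O(-5, 1*1)*11)*(-16/(-36) - 40/(-4)) = (((-5)**2 + 3*(1*1))*11)*(-16/(-36) - 40/(-4)) = ((25 + 3*1)*11)*(-16*(-1/36) - 40*(-1/4)) = ((25 + 3)*11)*(4/9 + 10) = (28*11)*(94/9) = 308*(94/9) = 28952/9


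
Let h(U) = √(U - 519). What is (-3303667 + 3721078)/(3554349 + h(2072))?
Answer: 1483624370439/12633396812248 - 417411*√1553/12633396812248 ≈ 0.11744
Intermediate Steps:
h(U) = √(-519 + U)
(-3303667 + 3721078)/(3554349 + h(2072)) = (-3303667 + 3721078)/(3554349 + √(-519 + 2072)) = 417411/(3554349 + √1553)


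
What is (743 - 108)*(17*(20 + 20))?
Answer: 431800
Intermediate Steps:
(743 - 108)*(17*(20 + 20)) = 635*(17*40) = 635*680 = 431800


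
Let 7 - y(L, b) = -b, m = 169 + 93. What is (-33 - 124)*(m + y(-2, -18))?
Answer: -39407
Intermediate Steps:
m = 262
y(L, b) = 7 + b (y(L, b) = 7 - (-1)*b = 7 + b)
(-33 - 124)*(m + y(-2, -18)) = (-33 - 124)*(262 + (7 - 18)) = -157*(262 - 11) = -157*251 = -39407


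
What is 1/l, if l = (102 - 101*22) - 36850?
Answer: -1/38970 ≈ -2.5661e-5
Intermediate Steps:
l = -38970 (l = (102 - 2222) - 36850 = -2120 - 36850 = -38970)
1/l = 1/(-38970) = -1/38970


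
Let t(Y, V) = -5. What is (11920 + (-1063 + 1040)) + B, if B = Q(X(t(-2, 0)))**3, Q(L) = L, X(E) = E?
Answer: 11772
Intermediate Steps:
B = -125 (B = (-5)**3 = -125)
(11920 + (-1063 + 1040)) + B = (11920 + (-1063 + 1040)) - 125 = (11920 - 23) - 125 = 11897 - 125 = 11772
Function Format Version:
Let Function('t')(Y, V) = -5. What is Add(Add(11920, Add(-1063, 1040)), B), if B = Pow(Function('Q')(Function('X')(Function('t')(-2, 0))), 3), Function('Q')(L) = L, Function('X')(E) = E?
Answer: 11772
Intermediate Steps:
B = -125 (B = Pow(-5, 3) = -125)
Add(Add(11920, Add(-1063, 1040)), B) = Add(Add(11920, Add(-1063, 1040)), -125) = Add(Add(11920, -23), -125) = Add(11897, -125) = 11772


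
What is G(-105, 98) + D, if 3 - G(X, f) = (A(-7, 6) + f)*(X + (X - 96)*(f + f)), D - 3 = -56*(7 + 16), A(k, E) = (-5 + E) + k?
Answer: 3632810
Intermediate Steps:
A(k, E) = -5 + E + k
D = -1285 (D = 3 - 56*(7 + 16) = 3 - 56*23 = 3 - 1288 = -1285)
G(X, f) = 3 - (-6 + f)*(X + 2*f*(-96 + X)) (G(X, f) = 3 - ((-5 + 6 - 7) + f)*(X + (X - 96)*(f + f)) = 3 - (-6 + f)*(X + (-96 + X)*(2*f)) = 3 - (-6 + f)*(X + 2*f*(-96 + X)))
G(-105, 98) + D = (3 - 1152*98 + 6*(-105) + 192*98² - 2*(-105)*98² + 11*(-105)*98) - 1285 = (3 - 112896 - 630 + 192*9604 - 2*(-105)*9604 - 113190) - 1285 = (3 - 112896 - 630 + 1843968 + 2016840 - 113190) - 1285 = 3634095 - 1285 = 3632810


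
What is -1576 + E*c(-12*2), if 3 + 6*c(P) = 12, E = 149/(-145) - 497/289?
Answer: -66214969/41905 ≈ -1580.1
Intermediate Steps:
E = -115126/41905 (E = 149*(-1/145) - 497*1/289 = -149/145 - 497/289 = -115126/41905 ≈ -2.7473)
c(P) = 3/2 (c(P) = -½ + (⅙)*12 = -½ + 2 = 3/2)
-1576 + E*c(-12*2) = -1576 - 115126/41905*3/2 = -1576 - 172689/41905 = -66214969/41905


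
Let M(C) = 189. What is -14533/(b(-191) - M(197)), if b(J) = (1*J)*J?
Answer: -14533/36292 ≈ -0.40045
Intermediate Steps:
b(J) = J² (b(J) = J*J = J²)
-14533/(b(-191) - M(197)) = -14533/((-191)² - 1*189) = -14533/(36481 - 189) = -14533/36292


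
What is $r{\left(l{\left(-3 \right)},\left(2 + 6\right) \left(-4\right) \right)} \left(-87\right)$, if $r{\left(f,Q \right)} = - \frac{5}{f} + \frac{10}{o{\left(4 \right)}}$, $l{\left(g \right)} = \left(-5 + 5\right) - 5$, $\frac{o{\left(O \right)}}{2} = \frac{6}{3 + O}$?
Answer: $- \frac{1189}{2} \approx -594.5$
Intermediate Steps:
$o{\left(O \right)} = \frac{12}{3 + O}$ ($o{\left(O \right)} = 2 \frac{6}{3 + O} = \frac{12}{3 + O}$)
$l{\left(g \right)} = -5$ ($l{\left(g \right)} = 0 - 5 = -5$)
$r{\left(f,Q \right)} = \frac{35}{6} - \frac{5}{f}$ ($r{\left(f,Q \right)} = - \frac{5}{f} + \frac{10}{12 \frac{1}{3 + 4}} = - \frac{5}{f} + \frac{10}{12 \cdot \frac{1}{7}} = - \frac{5}{f} + \frac{10}{\frac{12}{7}} = - \frac{5}{f} + 10 \cdot \frac{7}{12} = - \frac{5}{f} + \frac{35}{6} = \frac{35}{6} - \frac{5}{f}$)
$r{\left(l{\left(-3 \right)},\left(2 + 6\right) \left(-4\right) \right)} \left(-87\right) = \left(\frac{35}{6} - \frac{5}{-5}\right) \left(-87\right) = \left(\frac{35}{6} - -1\right) \left(-87\right) = \left(\frac{35}{6} + 1\right) \left(-87\right) = \frac{41}{6} \left(-87\right) = - \frac{1189}{2}$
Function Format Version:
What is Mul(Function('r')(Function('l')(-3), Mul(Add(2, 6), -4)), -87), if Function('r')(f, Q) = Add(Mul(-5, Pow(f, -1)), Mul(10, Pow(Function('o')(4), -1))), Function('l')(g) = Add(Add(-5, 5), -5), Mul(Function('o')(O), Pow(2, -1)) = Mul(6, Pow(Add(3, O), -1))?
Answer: Rational(-1189, 2) ≈ -594.50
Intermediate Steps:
Function('o')(O) = Mul(12, Pow(Add(3, O), -1)) (Function('o')(O) = Mul(2, Mul(6, Pow(Add(3, O), -1))) = Mul(12, Pow(Add(3, O), -1)))
Function('l')(g) = -5 (Function('l')(g) = Add(0, -5) = -5)
Function('r')(f, Q) = Add(Rational(35, 6), Mul(-5, Pow(f, -1))) (Function('r')(f, Q) = Add(Mul(-5, Pow(f, -1)), Mul(10, Pow(Mul(12, Pow(Add(3, 4), -1)), -1))) = Add(Mul(-5, Pow(f, -1)), Mul(10, Pow(Mul(12, Pow(7, -1)), -1))) = Add(Mul(-5, Pow(f, -1)), Mul(10, Pow(Mul(12, Rational(1, 7)), -1))) = Add(Mul(-5, Pow(f, -1)), Mul(10, Pow(Rational(12, 7), -1))) = Add(Mul(-5, Pow(f, -1)), Mul(10, Rational(7, 12))) = Add(Mul(-5, Pow(f, -1)), Rational(35, 6)) = Add(Rational(35, 6), Mul(-5, Pow(f, -1))))
Mul(Function('r')(Function('l')(-3), Mul(Add(2, 6), -4)), -87) = Mul(Add(Rational(35, 6), Mul(-5, Pow(-5, -1))), -87) = Mul(Add(Rational(35, 6), Mul(-5, Rational(-1, 5))), -87) = Mul(Add(Rational(35, 6), 1), -87) = Mul(Rational(41, 6), -87) = Rational(-1189, 2)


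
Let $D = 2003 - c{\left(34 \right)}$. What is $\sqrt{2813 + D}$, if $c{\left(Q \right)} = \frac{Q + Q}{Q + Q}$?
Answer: $3 \sqrt{535} \approx 69.39$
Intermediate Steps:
$c{\left(Q \right)} = 1$ ($c{\left(Q \right)} = \frac{2 Q}{2 Q} = 2 Q \frac{1}{2 Q} = 1$)
$D = 2002$ ($D = 2003 - 1 = 2002$)
$\sqrt{2813 + D} = \sqrt{2813 + 2002} = \sqrt{4815} = 3 \sqrt{535}$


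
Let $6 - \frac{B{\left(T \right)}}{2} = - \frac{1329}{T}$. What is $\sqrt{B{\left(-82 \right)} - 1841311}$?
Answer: $\frac{2 i \sqrt{773819527}}{41} \approx 1357.0 i$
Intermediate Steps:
$B{\left(T \right)} = 12 + \frac{2658}{T}$ ($B{\left(T \right)} = 12 - 2 \left(- \frac{1329}{T}\right) = 12 + \frac{2658}{T}$)
$\sqrt{B{\left(-82 \right)} - 1841311} = \sqrt{\left(12 + \frac{2658}{-82}\right) - 1841311} = \sqrt{\left(12 + 2658 \left(- \frac{1}{82}\right)\right) - 1841311} = \sqrt{\left(12 - \frac{1329}{41}\right) - 1841311} = \sqrt{- \frac{837}{41} - 1841311} = \sqrt{- \frac{75494588}{41}} = \frac{2 i \sqrt{773819527}}{41}$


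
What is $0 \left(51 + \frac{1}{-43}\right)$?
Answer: $0$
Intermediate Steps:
$0 \left(51 + \frac{1}{-43}\right) = 0 \left(51 - \frac{1}{43}\right) = 0 \cdot \frac{2192}{43} = 0$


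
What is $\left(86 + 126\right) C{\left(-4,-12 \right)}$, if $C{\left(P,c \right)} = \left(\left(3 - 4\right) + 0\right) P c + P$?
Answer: $-11024$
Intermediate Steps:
$C{\left(P,c \right)} = P - P c$ ($C{\left(P,c \right)} = \left(-1 + 0\right) P c + P = - P c + P = P - P c$)
$\left(86 + 126\right) C{\left(-4,-12 \right)} = \left(86 + 126\right) \left(- 4 \left(1 - -12\right)\right) = 212 \left(- 4 \left(1 + 12\right)\right) = 212 \left(\left(-4\right) 13\right) = 212 \left(-52\right) = -11024$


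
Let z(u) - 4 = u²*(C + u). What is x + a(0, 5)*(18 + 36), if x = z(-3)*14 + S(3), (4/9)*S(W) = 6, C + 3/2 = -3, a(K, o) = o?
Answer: -1211/2 ≈ -605.50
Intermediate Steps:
C = -9/2 (C = -3/2 - 3 = -9/2 ≈ -4.5000)
S(W) = 27/2 (S(W) = (9/4)*6 = 27/2)
z(u) = 4 + u²*(-9/2 + u)
x = -1751/2 (x = (4 + (-3)³ - 9/2*(-3)²)*14 + 27/2 = (4 - 27 - 9/2*9)*14 + 27/2 = (4 - 27 - 81/2)*14 + 27/2 = -127/2*14 + 27/2 = -889 + 27/2 = -1751/2 ≈ -875.50)
x + a(0, 5)*(18 + 36) = -1751/2 + 5*(18 + 36) = -1751/2 + 5*54 = -1751/2 + 270 = -1211/2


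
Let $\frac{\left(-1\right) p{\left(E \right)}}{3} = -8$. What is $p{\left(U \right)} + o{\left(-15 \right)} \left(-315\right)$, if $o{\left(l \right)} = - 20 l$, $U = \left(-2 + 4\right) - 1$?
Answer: $-94476$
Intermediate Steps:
$U = 1$ ($U = 2 - 1 = 1$)
$p{\left(E \right)} = 24$ ($p{\left(E \right)} = \left(-3\right) \left(-8\right) = 24$)
$p{\left(U \right)} + o{\left(-15 \right)} \left(-315\right) = 24 + \left(-20\right) \left(-15\right) \left(-315\right) = 24 + 300 \left(-315\right) = 24 - 94500 = -94476$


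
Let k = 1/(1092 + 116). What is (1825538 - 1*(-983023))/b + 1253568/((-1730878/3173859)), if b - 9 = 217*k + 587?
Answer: -1429745122381898328/623276186215 ≈ -2.2939e+6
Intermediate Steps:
k = 1/1208 ≈ 0.00082781
b = 720185/1208 (b = 9 + (217*(1/1208) + 587) = 9 + (217/1208 + 587) = 9 + 709313/1208 = 720185/1208 ≈ 596.18)
(1825538 - 1*(-983023))/b + 1253568/((-1730878/3173859)) = (1825538 - 1*(-983023))/(720185/1208) + 1253568/((-1730878/3173859)) = (1825538 + 983023)*(1208/720185) + 1253568/((-1730878*1/3173859)) = 2808561*(1208/720185) + 1253568/(-1730878/3173859) = 3392741688/720185 + 1253568*(-3173859/1730878) = 3392741688/720185 - 1989324039456/865439 = -1429745122381898328/623276186215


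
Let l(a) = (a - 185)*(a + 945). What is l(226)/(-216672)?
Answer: -48011/216672 ≈ -0.22158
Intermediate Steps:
l(a) = (-185 + a)*(945 + a)
l(226)/(-216672) = (-174825 + 226² + 760*226)/(-216672) = (-174825 + 51076 + 171760)*(-1/216672) = 48011*(-1/216672) = -48011/216672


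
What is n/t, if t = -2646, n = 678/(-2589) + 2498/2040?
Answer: -847367/2329167960 ≈ -0.00036381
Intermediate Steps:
n = 847367/880260 (n = 678*(-1/2589) + 2498*(1/2040) = -226/863 + 1249/1020 = 847367/880260 ≈ 0.96263)
n/t = (847367/880260)/(-2646) = (847367/880260)*(-1/2646) = -847367/2329167960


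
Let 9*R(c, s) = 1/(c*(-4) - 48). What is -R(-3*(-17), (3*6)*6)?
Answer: 1/2268 ≈ 0.00044092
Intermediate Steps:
R(c, s) = 1/(9*(-48 - 4*c)) (R(c, s) = 1/(9*(c*(-4) - 48)) = 1/(9*(-4*c - 48)) = 1/(9*(-48 - 4*c)))
-R(-3*(-17), (3*6)*6) = -(-1)/(432 + 36*(-3*(-17))) = -(-1)/(432 + 36*51) = -(-1)/(432 + 1836) = -(-1)/2268 = -1*(-1/2268) = 1/2268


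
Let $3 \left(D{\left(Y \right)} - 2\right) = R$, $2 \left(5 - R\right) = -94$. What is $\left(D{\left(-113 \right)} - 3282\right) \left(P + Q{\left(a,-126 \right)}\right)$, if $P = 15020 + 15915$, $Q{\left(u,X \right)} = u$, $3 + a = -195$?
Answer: $- \frac{300853756}{3} \approx -1.0028 \cdot 10^{8}$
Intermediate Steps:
$a = -198$ ($a = -3 - 195 = -198$)
$R = 52$ ($R = 5 - -47 = 5 + 47 = 52$)
$D{\left(Y \right)} = \frac{58}{3}$ ($D{\left(Y \right)} = 2 + \frac{1}{3} \cdot 52 = 2 + \frac{52}{3} = \frac{58}{3}$)
$P = 30935$
$\left(D{\left(-113 \right)} - 3282\right) \left(P + Q{\left(a,-126 \right)}\right) = \left(\frac{58}{3} - 3282\right) \left(30935 - 198\right) = \left(- \frac{9788}{3}\right) 30737 = - \frac{300853756}{3}$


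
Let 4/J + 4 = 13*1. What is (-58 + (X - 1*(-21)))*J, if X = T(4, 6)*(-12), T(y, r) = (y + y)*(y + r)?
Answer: -3988/9 ≈ -443.11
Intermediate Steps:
T(y, r) = 2*y*(r + y) (T(y, r) = (2*y)*(r + y) = 2*y*(r + y))
J = 4/9 (J = 4/(-4 + 13*1) = 4/(-4 + 13) = 4/9 ≈ 0.44444)
X = -960 (X = (2*4*(6 + 4))*(-12) = (2*4*10)*(-12) = 80*(-12) = -960)
(-58 + (X - 1*(-21)))*J = (-58 + (-960 - 1*(-21)))*(4/9) = (-58 + (-960 + 21))*(4/9) = (-58 - 939)*(4/9) = -997*4/9 = -3988/9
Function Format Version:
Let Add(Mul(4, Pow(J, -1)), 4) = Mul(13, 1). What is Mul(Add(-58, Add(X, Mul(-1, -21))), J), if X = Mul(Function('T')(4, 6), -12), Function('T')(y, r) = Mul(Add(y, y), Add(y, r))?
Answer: Rational(-3988, 9) ≈ -443.11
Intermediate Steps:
Function('T')(y, r) = Mul(2, y, Add(r, y)) (Function('T')(y, r) = Mul(Mul(2, y), Add(r, y)) = Mul(2, y, Add(r, y)))
J = Rational(4, 9) (J = Mul(4, Pow(Add(-4, Mul(13, 1)), -1)) = Mul(4, Pow(Add(-4, 13), -1)) = Mul(4, Pow(9, -1)) = Mul(4, Rational(1, 9)) = Rational(4, 9) ≈ 0.44444)
X = -960 (X = Mul(Mul(2, 4, Add(6, 4)), -12) = Mul(Mul(2, 4, 10), -12) = Mul(80, -12) = -960)
Mul(Add(-58, Add(X, Mul(-1, -21))), J) = Mul(Add(-58, Add(-960, Mul(-1, -21))), Rational(4, 9)) = Mul(Add(-58, Add(-960, 21)), Rational(4, 9)) = Mul(Add(-58, -939), Rational(4, 9)) = Mul(-997, Rational(4, 9)) = Rational(-3988, 9)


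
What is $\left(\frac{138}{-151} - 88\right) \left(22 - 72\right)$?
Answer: $\frac{671300}{151} \approx 4445.7$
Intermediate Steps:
$\left(\frac{138}{-151} - 88\right) \left(22 - 72\right) = \left(138 \left(- \frac{1}{151}\right) - 88\right) \left(22 - 72\right) = \left(- \frac{138}{151} - 88\right) \left(-50\right) = \left(- \frac{13426}{151}\right) \left(-50\right) = \frac{671300}{151}$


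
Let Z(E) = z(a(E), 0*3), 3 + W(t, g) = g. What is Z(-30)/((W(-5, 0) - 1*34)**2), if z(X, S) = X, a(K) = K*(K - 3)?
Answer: 990/1369 ≈ 0.72316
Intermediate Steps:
W(t, g) = -3 + g
a(K) = K*(-3 + K)
Z(E) = E*(-3 + E)
Z(-30)/((W(-5, 0) - 1*34)**2) = (-30*(-3 - 30))/(((-3 + 0) - 1*34)**2) = (-30*(-33))/((-3 - 34)**2) = 990/((-37)**2) = 990/1369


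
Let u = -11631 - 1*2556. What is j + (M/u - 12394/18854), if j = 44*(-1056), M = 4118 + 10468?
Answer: -2071453408999/44580283 ≈ -46466.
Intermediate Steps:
u = -14187 (u = -11631 - 2556 = -14187)
M = 14586
j = -46464
j + (M/u - 12394/18854) = -46464 + (14586/(-14187) - 12394/18854) = -46464 + (14586*(-1/14187) - 12394*1/18854) = -46464 + (-4862/4729 - 6197/9427) = -46464 - 75139687/44580283 = -2071453408999/44580283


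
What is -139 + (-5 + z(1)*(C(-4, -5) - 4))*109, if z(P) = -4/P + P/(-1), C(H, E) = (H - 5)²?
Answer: -42649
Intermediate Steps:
C(H, E) = (-5 + H)²
z(P) = -P - 4/P (z(P) = -4/P + P*(-1) = -4/P - P = -P - 4/P)
-139 + (-5 + z(1)*(C(-4, -5) - 4))*109 = -139 + (-5 + (-1*1 - 4/1)*((-5 - 4)² - 4))*109 = -139 + (-5 + (-1 - 4*1)*((-9)² - 4))*109 = -139 + (-5 + (-1 - 4)*(81 - 4))*109 = -139 + (-5 - 5*77)*109 = -139 + (-5 - 385)*109 = -139 - 390*109 = -139 - 42510 = -42649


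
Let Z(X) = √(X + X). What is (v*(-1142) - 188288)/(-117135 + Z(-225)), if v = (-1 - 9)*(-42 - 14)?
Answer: 2154784224/304902415 + 275936*I*√2/304902415 ≈ 7.0671 + 0.0012799*I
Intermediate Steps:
Z(X) = √2*√X (Z(X) = √(2*X) = √2*√X)
v = 560 (v = -10*(-56) = 560)
(v*(-1142) - 188288)/(-117135 + Z(-225)) = (560*(-1142) - 188288)/(-117135 + √2*√(-225)) = (-639520 - 188288)/(-117135 + √2*(15*I)) = -827808/(-117135 + 15*I*√2)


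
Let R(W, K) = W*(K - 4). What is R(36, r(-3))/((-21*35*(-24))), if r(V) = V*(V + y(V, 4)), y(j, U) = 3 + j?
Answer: 1/98 ≈ 0.010204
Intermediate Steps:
r(V) = V*(3 + 2*V) (r(V) = V*(V + (3 + V)) = V*(3 + 2*V))
R(W, K) = W*(-4 + K)
R(36, r(-3))/((-21*35*(-24))) = (36*(-4 - 3*(3 + 2*(-3))))/((-21*35*(-24))) = (36*(-4 - 3*(3 - 6)))/((-735*(-24))) = (36*(-4 - 3*(-3)))/17640 = (36*(-4 + 9))*(1/17640) = (36*5)*(1/17640) = 180*(1/17640) = 1/98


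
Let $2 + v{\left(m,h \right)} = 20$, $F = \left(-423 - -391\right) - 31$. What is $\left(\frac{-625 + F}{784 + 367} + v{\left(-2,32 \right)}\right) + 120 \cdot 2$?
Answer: $\frac{296270}{1151} \approx 257.4$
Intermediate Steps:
$F = -63$ ($F = \left(-423 + 391\right) - 31 = -32 - 31 = -63$)
$v{\left(m,h \right)} = 18$ ($v{\left(m,h \right)} = -2 + 20 = 18$)
$\left(\frac{-625 + F}{784 + 367} + v{\left(-2,32 \right)}\right) + 120 \cdot 2 = \left(\frac{-625 - 63}{784 + 367} + 18\right) + 120 \cdot 2 = \left(- \frac{688}{1151} + 18\right) + 240 = \frac{20030}{1151} + 240 = \frac{296270}{1151}$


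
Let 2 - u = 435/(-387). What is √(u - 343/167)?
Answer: √496652322/21543 ≈ 1.0345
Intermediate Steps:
u = 403/129 (u = 2 - 435/(-387) = 2 - 435*(-1)/387 = 2 - 1*(-145/129) = 2 + 145/129 = 403/129 ≈ 3.1240)
√(u - 343/167) = √(403/129 - 343/167) = √(23054/21543) = √496652322/21543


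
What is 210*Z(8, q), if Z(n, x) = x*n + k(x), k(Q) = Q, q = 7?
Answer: 13230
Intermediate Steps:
Z(n, x) = x + n*x (Z(n, x) = x*n + x = n*x + x = x + n*x)
210*Z(8, q) = 210*(7*(1 + 8)) = 210*(7*9) = 210*63 = 13230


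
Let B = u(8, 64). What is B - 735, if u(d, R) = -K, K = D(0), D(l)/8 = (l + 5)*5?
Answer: -935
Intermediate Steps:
D(l) = 200 + 40*l (D(l) = 8*((l + 5)*5) = 8*((5 + l)*5) = 8*(25 + 5*l) = 200 + 40*l)
K = 200 (K = 200 + 40*0 = 200 + 0 = 200)
u(d, R) = -200 (u(d, R) = -1*200 = -200)
B = -200
B - 735 = -200 - 735 = -935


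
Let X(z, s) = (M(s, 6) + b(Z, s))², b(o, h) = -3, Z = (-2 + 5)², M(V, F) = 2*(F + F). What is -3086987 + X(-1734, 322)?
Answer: -3086546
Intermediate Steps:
M(V, F) = 4*F (M(V, F) = 2*(2*F) = 4*F)
Z = 9 (Z = 3² = 9)
X(z, s) = 441 (X(z, s) = (4*6 - 3)² = (24 - 3)² = 21² = 441)
-3086987 + X(-1734, 322) = -3086987 + 441 = -3086546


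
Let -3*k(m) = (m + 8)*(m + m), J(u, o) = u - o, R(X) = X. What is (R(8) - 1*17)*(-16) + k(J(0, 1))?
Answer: 446/3 ≈ 148.67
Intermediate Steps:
k(m) = -2*m*(8 + m)/3 (k(m) = -(m + 8)*(m + m)/3 = -(8 + m)*2*m/3 = -2*m*(8 + m)/3)
(R(8) - 1*17)*(-16) + k(J(0, 1)) = (8 - 1*17)*(-16) - 2*(0 - 1*1)*(8 + (0 - 1*1))/3 = (8 - 17)*(-16) - 2*(0 - 1)*(8 + (0 - 1))/3 = -9*(-16) - ⅔*(-1)*(8 - 1) = 144 - ⅔*(-1)*7 = 144 + 14/3 = 446/3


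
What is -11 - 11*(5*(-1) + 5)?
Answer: -11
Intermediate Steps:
-11 - 11*(5*(-1) + 5) = -11 - 11*(-5 + 5) = -11 - 11*0 = -11 + 0 = -11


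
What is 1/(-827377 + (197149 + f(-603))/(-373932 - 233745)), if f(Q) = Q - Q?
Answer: -607677/502778170378 ≈ -1.2086e-6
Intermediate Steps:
f(Q) = 0
1/(-827377 + (197149 + f(-603))/(-373932 - 233745)) = 1/(-827377 + (197149 + 0)/(-373932 - 233745)) = 1/(-827377 + 197149/(-607677)) = 1/(-827377 + 197149*(-1/607677)) = 1/(-827377 - 197149/607677) = 1/(-502778170378/607677) = -607677/502778170378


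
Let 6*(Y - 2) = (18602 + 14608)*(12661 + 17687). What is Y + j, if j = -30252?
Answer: 167945930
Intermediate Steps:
Y = 167976182 (Y = 2 + ((18602 + 14608)*(12661 + 17687))/6 = 2 + (33210*30348)/6 = 2 + (⅙)*1007857080 = 2 + 167976180 = 167976182)
Y + j = 167976182 - 30252 = 167945930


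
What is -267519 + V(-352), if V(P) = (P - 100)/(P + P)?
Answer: -47083231/176 ≈ -2.6752e+5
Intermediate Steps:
V(P) = (-100 + P)/(2*P) (V(P) = (-100 + P)/((2*P)) = (-100 + P)*(1/(2*P)) = (-100 + P)/(2*P))
-267519 + V(-352) = -267519 + (½)*(-100 - 352)/(-352) = -267519 + (½)*(-1/352)*(-452) = -267519 + 113/176 = -47083231/176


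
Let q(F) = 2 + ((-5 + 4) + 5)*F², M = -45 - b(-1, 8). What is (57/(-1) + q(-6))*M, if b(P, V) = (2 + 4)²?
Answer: -7209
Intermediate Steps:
b(P, V) = 36 (b(P, V) = 6² = 36)
M = -81 (M = -45 - 1*36 = -45 - 36 = -81)
q(F) = 2 + 4*F² (q(F) = 2 + (-1 + 5)*F² = 2 + 4*F²)
(57/(-1) + q(-6))*M = (57/(-1) + (2 + 4*(-6)²))*(-81) = (57*(-1) + (2 + 4*36))*(-81) = (-57 + (2 + 144))*(-81) = (-57 + 146)*(-81) = 89*(-81) = -7209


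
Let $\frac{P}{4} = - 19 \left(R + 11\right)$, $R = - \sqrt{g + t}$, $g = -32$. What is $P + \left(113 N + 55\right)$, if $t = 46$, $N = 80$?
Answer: $8259 + 76 \sqrt{14} \approx 8543.4$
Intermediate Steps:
$R = - \sqrt{14}$ ($R = - \sqrt{-32 + 46} = - \sqrt{14} \approx -3.7417$)
$P = -836 + 76 \sqrt{14}$ ($P = 4 \left(- 19 \left(- \sqrt{14} + 11\right)\right) = 4 \left(- 19 \left(11 - \sqrt{14}\right)\right) = 4 \left(-209 + 19 \sqrt{14}\right) = -836 + 76 \sqrt{14} \approx -551.63$)
$P + \left(113 N + 55\right) = \left(-836 + 76 \sqrt{14}\right) + \left(113 \cdot 80 + 55\right) = \left(-836 + 76 \sqrt{14}\right) + \left(9040 + 55\right) = \left(-836 + 76 \sqrt{14}\right) + 9095 = 8259 + 76 \sqrt{14}$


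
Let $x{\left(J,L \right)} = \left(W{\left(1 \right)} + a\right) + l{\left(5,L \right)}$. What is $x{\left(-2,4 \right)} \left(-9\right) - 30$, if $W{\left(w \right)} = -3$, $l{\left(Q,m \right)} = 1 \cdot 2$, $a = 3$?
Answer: $-48$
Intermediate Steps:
$l{\left(Q,m \right)} = 2$
$x{\left(J,L \right)} = 2$ ($x{\left(J,L \right)} = \left(-3 + 3\right) + 2 = 0 + 2 = 2$)
$x{\left(-2,4 \right)} \left(-9\right) - 30 = 2 \left(-9\right) - 30 = -18 - 30 = -48$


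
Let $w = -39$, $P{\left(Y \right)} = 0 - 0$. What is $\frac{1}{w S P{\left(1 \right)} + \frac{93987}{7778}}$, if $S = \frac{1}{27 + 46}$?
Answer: $\frac{7778}{93987} \approx 0.082756$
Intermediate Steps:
$P{\left(Y \right)} = 0$ ($P{\left(Y \right)} = 0 + 0 = 0$)
$S = \frac{1}{73} \approx 0.013699$
$\frac{1}{w S P{\left(1 \right)} + \frac{93987}{7778}} = \frac{1}{\left(-39\right) \frac{1}{73} \cdot 0 + \frac{93987}{7778}} = \frac{1}{\left(- \frac{39}{73}\right) 0 + 93987 \cdot \frac{1}{7778}} = \frac{1}{0 + \frac{93987}{7778}} = \frac{1}{\frac{93987}{7778}} = \frac{7778}{93987}$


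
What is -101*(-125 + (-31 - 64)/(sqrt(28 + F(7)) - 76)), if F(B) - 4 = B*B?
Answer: 836280/67 ≈ 12482.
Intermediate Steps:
F(B) = 4 + B**2 (F(B) = 4 + B*B = 4 + B**2)
-101*(-125 + (-31 - 64)/(sqrt(28 + F(7)) - 76)) = -101*(-125 + (-31 - 64)/(sqrt(28 + (4 + 7**2)) - 76)) = -101*(-125 - 95/(sqrt(28 + (4 + 49)) - 76)) = -101*(-125 - 95/(sqrt(28 + 53) - 76)) = -101*(-125 - 95/(sqrt(81) - 76)) = -101*(-125 - 95/(9 - 76)) = -101*(-125 - 95/(-67)) = -101*(-125 - 95*(-1/67)) = -101*(-125 + 95/67) = -101*(-8280/67) = 836280/67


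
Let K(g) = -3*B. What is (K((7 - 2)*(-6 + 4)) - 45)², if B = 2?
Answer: 2601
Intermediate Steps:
K(g) = -6 (K(g) = -3*2 = -6)
(K((7 - 2)*(-6 + 4)) - 45)² = (-6 - 45)² = (-51)² = 2601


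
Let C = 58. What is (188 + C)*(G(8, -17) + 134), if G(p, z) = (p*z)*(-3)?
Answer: 133332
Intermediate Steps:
G(p, z) = -3*p*z
(188 + C)*(G(8, -17) + 134) = (188 + 58)*(-3*8*(-17) + 134) = 246*(408 + 134) = 246*542 = 133332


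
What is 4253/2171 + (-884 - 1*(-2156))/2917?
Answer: 15167513/6332807 ≈ 2.3951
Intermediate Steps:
4253/2171 + (-884 - 1*(-2156))/2917 = 4253*(1/2171) + (-884 + 2156)*(1/2917) = 4253/2171 + 1272*(1/2917) = 4253/2171 + 1272/2917 = 15167513/6332807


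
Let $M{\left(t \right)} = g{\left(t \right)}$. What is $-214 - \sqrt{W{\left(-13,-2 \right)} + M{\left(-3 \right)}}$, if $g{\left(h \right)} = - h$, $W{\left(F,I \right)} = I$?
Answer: $-215$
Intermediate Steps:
$M{\left(t \right)} = - t$
$-214 - \sqrt{W{\left(-13,-2 \right)} + M{\left(-3 \right)}} = -214 - \sqrt{-2 - -3} = -214 - \sqrt{-2 + 3} = -214 - \sqrt{1} = -214 - 1 = -215$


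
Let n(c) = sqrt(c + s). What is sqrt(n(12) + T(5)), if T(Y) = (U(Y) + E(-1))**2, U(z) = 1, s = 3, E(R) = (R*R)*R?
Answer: 15**(1/4) ≈ 1.9680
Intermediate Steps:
E(R) = R**3 (E(R) = R**2*R = R**3)
T(Y) = 0 (T(Y) = (1 + (-1)**3)**2 = (1 - 1)**2 = 0**2 = 0)
n(c) = sqrt(3 + c) (n(c) = sqrt(c + 3) = sqrt(3 + c))
sqrt(n(12) + T(5)) = sqrt(sqrt(3 + 12) + 0) = sqrt(sqrt(15) + 0) = sqrt(sqrt(15)) = 15**(1/4)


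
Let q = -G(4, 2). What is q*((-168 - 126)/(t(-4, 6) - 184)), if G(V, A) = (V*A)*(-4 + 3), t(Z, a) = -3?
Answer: 2352/187 ≈ 12.578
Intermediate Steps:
G(V, A) = -A*V (G(V, A) = (A*V)*(-1) = -A*V)
q = 8 (q = -(-1)*2*4 = -1*(-8) = 8)
q*((-168 - 126)/(t(-4, 6) - 184)) = 8*((-168 - 126)/(-3 - 184)) = 8*(-294/(-187)) = 8*(-294*(-1/187)) = 8*(294/187) = 2352/187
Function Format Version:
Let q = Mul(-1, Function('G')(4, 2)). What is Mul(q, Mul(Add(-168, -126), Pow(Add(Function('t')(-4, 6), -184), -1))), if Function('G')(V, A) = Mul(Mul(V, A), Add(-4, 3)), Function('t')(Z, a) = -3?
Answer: Rational(2352, 187) ≈ 12.578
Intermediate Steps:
Function('G')(V, A) = Mul(-1, A, V) (Function('G')(V, A) = Mul(Mul(A, V), -1) = Mul(-1, A, V))
q = 8 (q = Mul(-1, Mul(-1, 2, 4)) = Mul(-1, -8) = 8)
Mul(q, Mul(Add(-168, -126), Pow(Add(Function('t')(-4, 6), -184), -1))) = Mul(8, Mul(Add(-168, -126), Pow(Add(-3, -184), -1))) = Mul(8, Mul(-294, Pow(-187, -1))) = Mul(8, Mul(-294, Rational(-1, 187))) = Mul(8, Rational(294, 187)) = Rational(2352, 187)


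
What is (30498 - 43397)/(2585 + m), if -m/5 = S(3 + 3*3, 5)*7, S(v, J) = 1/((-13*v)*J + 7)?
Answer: -9970927/1998240 ≈ -4.9899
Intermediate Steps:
S(v, J) = 1/(7 - 13*J*v) (S(v, J) = 1/(-13*J*v + 7) = 1/(7 - 13*J*v))
m = 35/773 (m = -5*(-1/(-7 + 13*5*(3 + 3*3)))*7 = -5*(-1/(-7 + 13*5*(3 + 9)))*7 = -5*(-1/(-7 + 13*5*12))*7 = -5*(-1/(-7 + 780))*7 = -5*(-1/773)*7 = -5*(-1*1/773)*7 = -(-5)*7/773 = -5*(-7/773) = 35/773 ≈ 0.045278)
(30498 - 43397)/(2585 + m) = (30498 - 43397)/(2585 + 35/773) = -12899/1998240/773 = -12899*773/1998240 = -9970927/1998240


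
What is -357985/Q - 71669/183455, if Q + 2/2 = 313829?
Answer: -88165877107/57573315740 ≈ -1.5314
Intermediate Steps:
Q = 313828 (Q = -1 + 313829 = 313828)
-357985/Q - 71669/183455 = -357985/313828 - 71669/183455 = -88165877107/57573315740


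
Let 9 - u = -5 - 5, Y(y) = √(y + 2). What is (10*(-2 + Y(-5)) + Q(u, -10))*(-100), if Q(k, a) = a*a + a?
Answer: -7000 - 1000*I*√3 ≈ -7000.0 - 1732.1*I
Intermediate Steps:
Y(y) = √(2 + y)
u = 19 (u = 9 - (-5 - 5) = 9 - 1*(-10) = 9 + 10 = 19)
Q(k, a) = a + a² (Q(k, a) = a² + a = a + a²)
(10*(-2 + Y(-5)) + Q(u, -10))*(-100) = (10*(-2 + √(2 - 5)) - 10*(1 - 10))*(-100) = (10*(-2 + √(-3)) - 10*(-9))*(-100) = (10*(-2 + I*√3) + 90)*(-100) = ((-20 + 10*I*√3) + 90)*(-100) = (70 + 10*I*√3)*(-100) = -7000 - 1000*I*√3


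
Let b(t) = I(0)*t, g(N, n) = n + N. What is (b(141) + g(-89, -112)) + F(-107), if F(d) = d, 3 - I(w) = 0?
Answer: 115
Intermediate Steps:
g(N, n) = N + n
I(w) = 3 (I(w) = 3 - 1*0 = 3 + 0 = 3)
b(t) = 3*t
(b(141) + g(-89, -112)) + F(-107) = (3*141 + (-89 - 112)) - 107 = (423 - 201) - 107 = 222 - 107 = 115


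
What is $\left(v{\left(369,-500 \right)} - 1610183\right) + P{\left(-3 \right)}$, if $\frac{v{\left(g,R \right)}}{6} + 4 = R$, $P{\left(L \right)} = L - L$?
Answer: $-1613207$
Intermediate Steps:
$P{\left(L \right)} = 0$
$v{\left(g,R \right)} = -24 + 6 R$
$\left(v{\left(369,-500 \right)} - 1610183\right) + P{\left(-3 \right)} = \left(\left(-24 + 6 \left(-500\right)\right) - 1610183\right) + 0 = \left(\left(-24 - 3000\right) - 1610183\right) + 0 = \left(-3024 - 1610183\right) + 0 = -1613207 + 0 = -1613207$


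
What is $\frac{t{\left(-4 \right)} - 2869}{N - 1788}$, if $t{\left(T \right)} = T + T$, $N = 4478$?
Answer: $- \frac{2877}{2690} \approx -1.0695$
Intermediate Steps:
$t{\left(T \right)} = 2 T$
$\frac{t{\left(-4 \right)} - 2869}{N - 1788} = \frac{2 \left(-4\right) - 2869}{4478 - 1788} = \frac{-8 - 2869}{2690} = \left(-2877\right) \frac{1}{2690} = - \frac{2877}{2690}$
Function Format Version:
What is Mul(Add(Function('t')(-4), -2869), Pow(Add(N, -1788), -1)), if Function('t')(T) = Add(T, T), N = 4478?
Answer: Rational(-2877, 2690) ≈ -1.0695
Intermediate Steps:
Function('t')(T) = Mul(2, T)
Mul(Add(Function('t')(-4), -2869), Pow(Add(N, -1788), -1)) = Mul(Add(Mul(2, -4), -2869), Pow(Add(4478, -1788), -1)) = Mul(Add(-8, -2869), Pow(2690, -1)) = Mul(-2877, Rational(1, 2690)) = Rational(-2877, 2690)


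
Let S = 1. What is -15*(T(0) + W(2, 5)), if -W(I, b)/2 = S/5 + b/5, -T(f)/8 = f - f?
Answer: 36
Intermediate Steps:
T(f) = 0 (T(f) = -8*(f - f) = -8*0 = 0)
W(I, b) = -⅖ - 2*b/5 (W(I, b) = -2*(1/5 + b/5) = -2*(1*(⅕) + b*(⅕)) = -2*(⅕ + b/5) = -⅖ - 2*b/5)
-15*(T(0) + W(2, 5)) = -15*(0 + (-⅖ - ⅖*5)) = -15*(0 + (-⅖ - 2)) = -15*(0 - 12/5) = -15*(-12/5) = 36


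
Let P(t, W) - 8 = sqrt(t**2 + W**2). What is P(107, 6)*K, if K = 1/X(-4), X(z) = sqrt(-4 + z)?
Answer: I*sqrt(2)*(-8 - sqrt(11485))/4 ≈ -40.718*I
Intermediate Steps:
P(t, W) = 8 + sqrt(W**2 + t**2) (P(t, W) = 8 + sqrt(t**2 + W**2) = 8 + sqrt(W**2 + t**2))
K = -I*sqrt(2)/4 (K = 1/(sqrt(-4 - 4)) = 1/(sqrt(-8)) = 1/(2*I*sqrt(2)) = -I*sqrt(2)/4 ≈ -0.35355*I)
P(107, 6)*K = (8 + sqrt(6**2 + 107**2))*(-I*sqrt(2)/4) = (8 + sqrt(36 + 11449))*(-I*sqrt(2)/4) = (8 + sqrt(11485))*(-I*sqrt(2)/4) = -I*sqrt(2)*(8 + sqrt(11485))/4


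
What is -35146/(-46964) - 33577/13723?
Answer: -547300835/322243486 ≈ -1.6984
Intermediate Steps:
-35146/(-46964) - 33577/13723 = -35146*(-1/46964) - 33577*1/13723 = 17573/23482 - 33577/13723 = -547300835/322243486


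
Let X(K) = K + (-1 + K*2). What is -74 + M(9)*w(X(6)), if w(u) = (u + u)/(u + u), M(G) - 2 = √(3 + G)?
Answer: -72 + 2*√3 ≈ -68.536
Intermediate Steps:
M(G) = 2 + √(3 + G)
X(K) = -1 + 3*K (X(K) = K + (-1 + 2*K) = -1 + 3*K)
w(u) = 1 (w(u) = (2*u)/((2*u)) = (2*u)*(1/(2*u)) = 1)
-74 + M(9)*w(X(6)) = -74 + (2 + √(3 + 9))*1 = -74 + (2 + √12)*1 = -74 + (2 + 2*√3)*1 = -74 + (2 + 2*√3) = -72 + 2*√3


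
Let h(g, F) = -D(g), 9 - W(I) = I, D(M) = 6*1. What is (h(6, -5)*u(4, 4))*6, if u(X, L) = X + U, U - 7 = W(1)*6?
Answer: -2124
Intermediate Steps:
D(M) = 6
W(I) = 9 - I
U = 55 (U = 7 + (9 - 1*1)*6 = 7 + (9 - 1)*6 = 7 + 8*6 = 7 + 48 = 55)
u(X, L) = 55 + X (u(X, L) = X + 55 = 55 + X)
h(g, F) = -6 (h(g, F) = -1*6 = -6)
(h(6, -5)*u(4, 4))*6 = -6*(55 + 4)*6 = -6*59*6 = -354*6 = -2124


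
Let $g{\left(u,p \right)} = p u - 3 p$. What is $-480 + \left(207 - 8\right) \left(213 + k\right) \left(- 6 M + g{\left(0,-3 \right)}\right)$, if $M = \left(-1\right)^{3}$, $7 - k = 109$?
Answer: $330855$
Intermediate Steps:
$k = -102$ ($k = 7 - 109 = -102$)
$g{\left(u,p \right)} = - 3 p + p u$
$M = -1$
$-480 + \left(207 - 8\right) \left(213 + k\right) \left(- 6 M + g{\left(0,-3 \right)}\right) = -480 + \left(207 - 8\right) \left(213 - 102\right) \left(\left(-6\right) \left(-1\right) - 3 \left(-3 + 0\right)\right) = -480 + 199 \cdot 111 \left(6 - -9\right) = -480 + 22089 \left(6 + 9\right) = -480 + 22089 \cdot 15 = -480 + 331335 = 330855$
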